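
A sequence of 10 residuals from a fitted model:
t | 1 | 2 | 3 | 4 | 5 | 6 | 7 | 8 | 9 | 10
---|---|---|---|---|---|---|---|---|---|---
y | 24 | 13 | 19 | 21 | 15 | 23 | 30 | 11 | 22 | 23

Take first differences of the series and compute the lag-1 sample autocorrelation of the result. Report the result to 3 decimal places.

-0.489

First differences Δy: -11, 6, 2, -6, 8, 7, -19, 11, 1
Mean of differences = -0.1111
Numerator Σ(Δy_t−Δȳ)(Δy_{t+1}−Δȳ) = -388.0123
Denominator Σ(Δy_t−Δȳ)² = 792.8889
r_1(Δy) = -388.0123 / 792.8889 = -0.489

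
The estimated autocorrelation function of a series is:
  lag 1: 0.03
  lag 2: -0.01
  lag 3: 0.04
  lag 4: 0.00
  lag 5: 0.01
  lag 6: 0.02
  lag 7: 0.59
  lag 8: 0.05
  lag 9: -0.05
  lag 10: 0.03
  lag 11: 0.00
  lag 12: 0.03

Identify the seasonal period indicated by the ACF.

7

The largest autocorrelation is r_7 = 0.59; the remaining lags stay at or below 0.05.
The dominant spike at lag 7 indicates a seasonal period of 7.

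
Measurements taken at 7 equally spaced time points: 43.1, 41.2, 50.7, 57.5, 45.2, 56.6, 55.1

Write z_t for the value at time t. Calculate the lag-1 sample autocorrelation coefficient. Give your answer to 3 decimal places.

Mean z̄ = (43.1 + 41.2 + 50.7 + 57.5 + 45.2 + 56.6 + 55.1)/7 = 49.9143
Σ(z_t−z̄)(z_{t+1}−z̄) = (59.3816) + (-6.8469) + (5.9602) + (-35.7612) + (-31.5184) + (34.6702) = 25.8855
Denominator Σ(z_t−z̄)² = 274.3486
r_1 = 25.8855 / 274.3486 = 0.094

0.094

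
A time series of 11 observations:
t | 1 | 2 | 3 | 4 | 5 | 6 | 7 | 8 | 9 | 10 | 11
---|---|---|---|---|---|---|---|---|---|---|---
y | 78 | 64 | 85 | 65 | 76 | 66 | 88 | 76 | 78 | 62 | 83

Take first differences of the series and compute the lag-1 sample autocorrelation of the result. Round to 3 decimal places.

First differences Δy: -14, 21, -20, 11, -10, 22, -12, 2, -16, 21
Mean of differences = 0.5000
Numerator Σ(Δy_t−Δȳ)(Δy_{t+1}−Δȳ) = -1919.2500
Denominator Σ(Δy_t−Δȳ)² = 2584.5000
r_1(Δy) = -1919.2500 / 2584.5000 = -0.743

-0.743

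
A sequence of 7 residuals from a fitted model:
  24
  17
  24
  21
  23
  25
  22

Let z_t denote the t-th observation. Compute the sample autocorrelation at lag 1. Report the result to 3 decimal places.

-0.462

Mean z̄ = (24 + 17 + 24 + 21 + 23 + 25 + 22)/7 = 22.2857
Deviations from mean: 1.7143, -5.2857, 1.7143, -1.2857, 0.7143, 2.7143, -0.2857
Numerator Σ_{t=1}^{6}(z_t−z̄)(z_{t+1}−z̄) = -20.0816
Denominator Σ(z_t−z̄)² = 43.4286
r_1 = -20.0816 / 43.4286 = -0.462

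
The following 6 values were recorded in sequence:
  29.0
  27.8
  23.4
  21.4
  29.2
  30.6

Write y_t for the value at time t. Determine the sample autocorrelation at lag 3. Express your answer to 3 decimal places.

-0.336

Mean ȳ = (29.0 + 27.8 + 23.4 + 21.4 + 29.2 + 30.6)/6 = 26.9000
Deviations from mean: 2.1000, 0.9000, -3.5000, -5.5000, 2.3000, 3.7000
Σ(y_t−ȳ)(y_{t+3}−ȳ) = (-11.5500) + (2.0700) + (-12.9500) = -22.4300
Denominator Σ(y_t−ȳ)² = 66.7000
r_3 = -22.4300 / 66.7000 = -0.336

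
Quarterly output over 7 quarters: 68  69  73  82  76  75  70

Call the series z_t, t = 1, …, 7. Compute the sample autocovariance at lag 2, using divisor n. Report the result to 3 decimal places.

Mean z̄ = (68 + 69 + 73 + 82 + 76 + 75 + 70)/7 = 73.2857
Deviations: -5.2857, -4.2857, -0.2857, 8.7143, 2.7143, 1.7143, -3.2857
Σ_{t=1}^{5}(z_t−z̄)(z_{t+2}−z̄) = -30.5918
γ_2 = -30.5918 / 7 = -4.370

-4.370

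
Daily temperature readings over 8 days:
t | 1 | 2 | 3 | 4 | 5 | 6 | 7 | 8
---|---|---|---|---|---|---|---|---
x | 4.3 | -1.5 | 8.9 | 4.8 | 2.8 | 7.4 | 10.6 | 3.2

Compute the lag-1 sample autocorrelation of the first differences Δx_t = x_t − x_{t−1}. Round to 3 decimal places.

-0.447

First differences Δx: -5.8, 10.4, -4.1, -2.0, 4.6, 3.2, -7.4
Mean of differences = -0.1571
Numerator Σ(Δx_t−Δx̄)(Δx_{t+1}−Δx̄) = -111.0433
Denominator Σ(Δx_t−Δx̄)² = 248.5971
r_1(Δx) = -111.0433 / 248.5971 = -0.447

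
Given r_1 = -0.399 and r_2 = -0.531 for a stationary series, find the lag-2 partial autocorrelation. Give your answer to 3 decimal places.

-0.821

φ_{22} = (r_2 − r_1²) / (1 − r_1²)
r_1² = (-0.399)² = 0.159201
Numerator = -0.531 − 0.1592 = -0.6902; denominator = 1 − 0.1592 = 0.8408
φ_{22} = -0.6902 / 0.8408 = -0.821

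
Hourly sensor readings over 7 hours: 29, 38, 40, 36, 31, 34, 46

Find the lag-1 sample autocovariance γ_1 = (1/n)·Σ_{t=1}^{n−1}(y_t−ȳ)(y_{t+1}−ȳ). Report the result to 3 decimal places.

Mean ȳ = (29 + 38 + 40 + 36 + 31 + 34 + 46)/7 = 36.2857
Σ_{t=1}^{6}(y_t−ȳ)(y_{t+1}−ȳ) = -15.7959
γ_1 = -15.7959 / 7 = -2.257

-2.257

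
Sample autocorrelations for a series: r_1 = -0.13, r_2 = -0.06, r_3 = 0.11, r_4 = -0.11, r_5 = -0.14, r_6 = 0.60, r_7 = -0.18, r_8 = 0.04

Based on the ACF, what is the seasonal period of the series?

The largest autocorrelation is r_6 = 0.60; the remaining lags stay at or below 0.11.
The dominant spike at lag 6 indicates a seasonal period of 6.

6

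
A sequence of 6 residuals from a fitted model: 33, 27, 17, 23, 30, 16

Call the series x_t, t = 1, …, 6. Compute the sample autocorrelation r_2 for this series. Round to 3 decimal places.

Mean x̄ = (33 + 27 + 17 + 23 + 30 + 16)/6 = 24.3333
Deviations from mean: 8.6667, 2.6667, -7.3333, -1.3333, 5.6667, -8.3333
Σ(x_t−x̄)(x_{t+2}−x̄) = (-63.5556) + (-3.5556) + (-41.5556) + (11.1111) = -97.5556
Denominator Σ(x_t−x̄)² = 239.3333
r_2 = -97.5556 / 239.3333 = -0.408

-0.408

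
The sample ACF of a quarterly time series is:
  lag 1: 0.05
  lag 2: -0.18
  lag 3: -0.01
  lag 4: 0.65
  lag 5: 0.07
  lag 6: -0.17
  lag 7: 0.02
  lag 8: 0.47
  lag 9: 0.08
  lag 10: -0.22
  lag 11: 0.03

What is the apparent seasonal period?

4

The largest autocorrelation is r_4 = 0.65, with a weaker echo at lag 8 (0.47); the remaining lags stay at or below 0.08.
The dominant spike at lag 4 indicates a seasonal period of 4.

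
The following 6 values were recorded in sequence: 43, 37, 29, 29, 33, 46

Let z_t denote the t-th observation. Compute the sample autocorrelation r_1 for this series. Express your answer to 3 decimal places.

Mean z̄ = (43 + 37 + 29 + 29 + 33 + 46)/6 = 36.1667
Deviations from mean: 6.8333, 0.8333, -7.1667, -7.1667, -3.1667, 9.8333
Numerator Σ_{t=1}^{5}(z_t−z̄)(z_{t+1}−z̄) = 42.6389
Denominator Σ(z_t−z̄)² = 256.8333
r_1 = 42.6389 / 256.8333 = 0.166

0.166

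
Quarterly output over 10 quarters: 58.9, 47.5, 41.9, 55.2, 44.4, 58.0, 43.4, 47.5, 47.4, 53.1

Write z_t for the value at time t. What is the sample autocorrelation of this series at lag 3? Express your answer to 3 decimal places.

Mean z̄ = (58.9 + 47.5 + 41.9 + 55.2 + 44.4 + 58.0 + 43.4 + 47.5 + 47.4 + 53.1)/10 = 49.7300
Σ(z_t−z̄)(z_{t+3}−z̄) = (50.1599) + (11.8859) + (-64.7541) + (-34.6251) + (11.8859) + (-19.2691) + (-21.3321) = -66.0487
Denominator Σ(z_t−z̄)² = 338.9210
r_3 = -66.0487 / 338.9210 = -0.195

-0.195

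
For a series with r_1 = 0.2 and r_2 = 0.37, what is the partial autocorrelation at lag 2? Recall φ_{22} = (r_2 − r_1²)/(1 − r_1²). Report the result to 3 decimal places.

φ_{22} = (r_2 − r_1²) / (1 − r_1²)
r_1² = (0.2)² = 0.04
Numerator = 0.37 − 0.0400 = 0.3300; denominator = 1 − 0.0400 = 0.9600
φ_{22} = 0.3300 / 0.9600 = 0.344

0.344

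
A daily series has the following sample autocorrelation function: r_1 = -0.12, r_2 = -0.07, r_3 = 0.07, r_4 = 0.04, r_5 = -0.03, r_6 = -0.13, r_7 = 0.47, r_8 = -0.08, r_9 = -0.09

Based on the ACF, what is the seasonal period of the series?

7

The largest autocorrelation is r_7 = 0.47; the remaining lags stay at or below 0.07.
The dominant spike at lag 7 indicates a seasonal period of 7.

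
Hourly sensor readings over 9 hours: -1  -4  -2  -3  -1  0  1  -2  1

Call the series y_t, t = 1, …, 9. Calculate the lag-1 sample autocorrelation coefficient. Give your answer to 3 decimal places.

Mean ȳ = (-1 − 4 − 2 − 3 − 1 + 0 + 1 − 2 + 1)/9 = -1.2222
Numerator Σ_{t=1}^{8}(y_t−ȳ)(y_{t+1}−ȳ) = 2.0617
Denominator Σ(y_t−ȳ)² = 23.5556
r_1 = 2.0617 / 23.5556 = 0.088

0.088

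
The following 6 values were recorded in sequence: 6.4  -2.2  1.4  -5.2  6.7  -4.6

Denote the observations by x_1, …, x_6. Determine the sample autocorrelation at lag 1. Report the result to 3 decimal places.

Mean x̄ = (6.4 − 2.2 + 1.4 − 5.2 + 6.7 − 4.6)/6 = 0.4167
Deviations from mean: 5.9833, -2.6167, 0.9833, -5.6167, 6.2833, -5.0167
Numerator Σ_{t=1}^{5}(x_t−x̄)(x_{t+1}−x̄) = -90.5653
Denominator Σ(x_t−x̄)² = 139.8083
r_1 = -90.5653 / 139.8083 = -0.648

-0.648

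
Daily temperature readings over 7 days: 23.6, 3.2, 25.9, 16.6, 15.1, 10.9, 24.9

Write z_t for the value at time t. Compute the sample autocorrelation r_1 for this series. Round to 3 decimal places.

-0.603

Mean z̄ = (23.6 + 3.2 + 25.9 + 16.6 + 15.1 + 10.9 + 24.9)/7 = 17.1714
Numerator Σ_{t=1}^{6}(z_t−z̄)(z_{t+1}−z̄) = -251.0494
Denominator Σ(z_t−z̄)² = 416.3943
r_1 = -251.0494 / 416.3943 = -0.603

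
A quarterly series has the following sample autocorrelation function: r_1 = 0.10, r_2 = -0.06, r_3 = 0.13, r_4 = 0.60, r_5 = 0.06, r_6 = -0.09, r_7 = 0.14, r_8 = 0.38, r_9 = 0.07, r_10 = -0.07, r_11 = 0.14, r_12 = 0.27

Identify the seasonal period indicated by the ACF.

4

The largest autocorrelation is r_4 = 0.60, with weaker echoes at lags 8 (0.38) and 12 (0.27); the remaining lags stay at or below 0.14.
The dominant spike at lag 4 indicates a seasonal period of 4.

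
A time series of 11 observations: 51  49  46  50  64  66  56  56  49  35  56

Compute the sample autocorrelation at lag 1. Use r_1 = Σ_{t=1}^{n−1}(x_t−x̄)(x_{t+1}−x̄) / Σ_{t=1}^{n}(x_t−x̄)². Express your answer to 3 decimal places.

Mean x̄ = (51 + 49 + 46 + 50 + 64 + 66 + 56 + 56 + 49 + 35 + 56)/11 = 52.5455
Numerator Σ_{t=1}^{10}(x_t−x̄)(x_{t+1}−x̄) = 218.0661
Denominator Σ(x_t−x̄)² = 732.7273
r_1 = 218.0661 / 732.7273 = 0.298

0.298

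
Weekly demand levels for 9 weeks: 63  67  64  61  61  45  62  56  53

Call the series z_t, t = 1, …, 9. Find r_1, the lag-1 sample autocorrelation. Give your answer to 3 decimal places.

0.068

Mean z̄ = (63 + 67 + 64 + 61 + 61 + 45 + 62 + 56 + 53)/9 = 59.1111
Numerator Σ_{t=1}^{8}(z_t−z̄)(z_{t+1}−z̄) = 24.6543
Denominator Σ(z_t−z̄)² = 362.8889
r_1 = 24.6543 / 362.8889 = 0.068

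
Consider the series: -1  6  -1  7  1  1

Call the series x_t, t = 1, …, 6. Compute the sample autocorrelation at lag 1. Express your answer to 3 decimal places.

-0.721

Mean x̄ = (-1 + 6 − 1 + 7 + 1 + 1)/6 = 2.1667
Σ(x_t−x̄)(x_{t+1}−x̄) = (-12.1389) + (-12.1389) + (-15.3056) + (-5.6389) + (1.3611) = -43.8611
Denominator Σ(x_t−x̄)² = 60.8333
r_1 = -43.8611 / 60.8333 = -0.721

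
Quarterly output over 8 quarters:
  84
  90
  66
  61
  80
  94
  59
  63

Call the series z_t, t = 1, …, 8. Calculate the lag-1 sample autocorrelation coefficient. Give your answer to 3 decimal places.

Mean z̄ = (84 + 90 + 66 + 61 + 80 + 94 + 59 + 63)/8 = 74.6250
Deviations from mean: 9.3750, 15.3750, -8.6250, -13.6250, 5.3750, 19.3750, -15.6250, -11.6250
Σ(z_t−z̄)(z_{t+1}−z̄) = (144.1406) + (-132.6094) + (117.5156) + (-73.2344) + (104.1406) + (-302.7344) + (181.6406) = 38.8594
Denominator Σ(z_t−z̄)² = 1367.8750
r_1 = 38.8594 / 1367.8750 = 0.028

0.028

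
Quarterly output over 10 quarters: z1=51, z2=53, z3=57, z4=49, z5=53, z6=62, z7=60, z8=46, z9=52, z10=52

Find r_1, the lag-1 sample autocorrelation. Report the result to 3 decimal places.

Mean z̄ = (51 + 53 + 57 + 49 + 53 + 62 + 60 + 46 + 52 + 52)/10 = 53.5000
Numerator Σ_{t=1}^{9}(z_t−z̄)(z_{t+1}−z̄) = 1.7500
Denominator Σ(z_t−z̄)² = 214.5000
r_1 = 1.7500 / 214.5000 = 0.008

0.008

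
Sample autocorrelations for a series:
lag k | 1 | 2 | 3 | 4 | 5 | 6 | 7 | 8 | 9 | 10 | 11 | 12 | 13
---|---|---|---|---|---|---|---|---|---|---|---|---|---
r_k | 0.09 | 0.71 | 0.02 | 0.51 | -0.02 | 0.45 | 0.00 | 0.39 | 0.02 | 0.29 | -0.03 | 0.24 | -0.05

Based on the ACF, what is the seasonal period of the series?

2

The largest autocorrelation is r_2 = 0.71, with weaker echoes at lags 4 (0.51), 6 (0.45), 8 (0.39), 10 (0.29) and 12 (0.24); the remaining lags stay at or below 0.09.
The dominant spike at lag 2 indicates a seasonal period of 2.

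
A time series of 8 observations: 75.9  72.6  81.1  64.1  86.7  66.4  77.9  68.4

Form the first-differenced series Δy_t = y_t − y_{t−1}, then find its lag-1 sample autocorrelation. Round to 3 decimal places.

First differences Δy: -3.3, 8.5, -17.0, 22.6, -20.3, 11.5, -9.5
Mean of differences = -1.0714
Numerator Σ(Δy_t−Δȳ)(Δy_{t+1}−Δȳ) = -1353.6994
Denominator Σ(Δy_t−Δȳ)² = 1509.4543
r_1(Δy) = -1353.6994 / 1509.4543 = -0.897

-0.897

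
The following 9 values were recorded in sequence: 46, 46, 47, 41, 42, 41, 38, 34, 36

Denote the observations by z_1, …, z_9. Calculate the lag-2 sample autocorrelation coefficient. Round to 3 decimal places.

Mean z̄ = (46 + 46 + 47 + 41 + 42 + 41 + 38 + 34 + 36)/9 = 41.2222
Σ(z_t−z̄)(z_{t+2}−z̄) = (27.6049) + (-1.0617) + (4.4938) + (0.0494) + (-2.5062) + (1.6049) + (16.8272) = 47.0123
Denominator Σ(z_t−z̄)² = 169.5556
r_2 = 47.0123 / 169.5556 = 0.277

0.277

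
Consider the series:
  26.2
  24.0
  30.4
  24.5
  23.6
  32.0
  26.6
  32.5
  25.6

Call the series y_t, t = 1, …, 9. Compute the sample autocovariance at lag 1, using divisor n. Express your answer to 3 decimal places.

-4.222

Mean ȳ = (26.2 + 24.0 + 30.4 + 24.5 + 23.6 + 32.0 + 26.6 + 32.5 + 25.6)/9 = 27.2667
Σ_{t=1}^{8}(y_t−ȳ)(y_{t+1}−ȳ) = -37.9978
γ_1 = -37.9978 / 9 = -4.222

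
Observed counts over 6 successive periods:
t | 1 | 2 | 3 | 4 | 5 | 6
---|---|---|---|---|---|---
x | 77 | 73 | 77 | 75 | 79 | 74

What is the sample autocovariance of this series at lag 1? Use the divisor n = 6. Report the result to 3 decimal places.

Mean x̄ = (77 + 73 + 77 + 75 + 79 + 74)/6 = 75.8333
Σ_{t=1}^{5}(x_t−x̄)(x_{t+1}−x̄) = -16.0278
γ_1 = -16.0278 / 6 = -2.671

-2.671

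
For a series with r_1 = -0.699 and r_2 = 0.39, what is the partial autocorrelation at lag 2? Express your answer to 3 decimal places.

φ_{22} = (r_2 − r_1²) / (1 − r_1²)
r_1² = (-0.699)² = 0.488601
Numerator = 0.39 − 0.4886 = -0.0986; denominator = 1 − 0.4886 = 0.5114
φ_{22} = -0.0986 / 0.5114 = -0.193

-0.193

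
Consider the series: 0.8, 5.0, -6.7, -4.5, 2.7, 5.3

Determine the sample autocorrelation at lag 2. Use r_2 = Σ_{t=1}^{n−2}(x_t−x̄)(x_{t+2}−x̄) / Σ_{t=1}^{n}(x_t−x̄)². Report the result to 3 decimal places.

Mean x̄ = (0.8 + 5.0 − 6.7 − 4.5 + 2.7 + 5.3)/6 = 0.4333
Deviations from mean: 0.3667, 4.5667, -7.1333, -4.9333, 2.2667, 4.8667
Numerator Σ_{t=1}^{4}(x_t−x̄)(x_{t+2}−x̄) = -65.3222
Denominator Σ(x_t−x̄)² = 125.0333
r_2 = -65.3222 / 125.0333 = -0.522

-0.522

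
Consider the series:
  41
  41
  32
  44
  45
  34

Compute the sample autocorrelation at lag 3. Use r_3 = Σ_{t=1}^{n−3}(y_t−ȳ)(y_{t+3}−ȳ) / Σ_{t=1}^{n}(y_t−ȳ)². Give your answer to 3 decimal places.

0.398

Mean ȳ = (41 + 41 + 32 + 44 + 45 + 34)/6 = 39.5000
Deviations from mean: 1.5000, 1.5000, -7.5000, 4.5000, 5.5000, -5.5000
Σ(y_t−ȳ)(y_{t+3}−ȳ) = (6.7500) + (8.2500) + (41.2500) = 56.2500
Denominator Σ(y_t−ȳ)² = 141.5000
r_3 = 56.2500 / 141.5000 = 0.398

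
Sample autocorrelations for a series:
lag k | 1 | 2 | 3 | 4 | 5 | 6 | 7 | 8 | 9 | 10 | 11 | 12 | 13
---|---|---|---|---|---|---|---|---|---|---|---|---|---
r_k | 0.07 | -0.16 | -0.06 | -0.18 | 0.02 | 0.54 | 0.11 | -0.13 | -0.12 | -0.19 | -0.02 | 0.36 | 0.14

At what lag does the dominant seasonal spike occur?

6

The largest autocorrelation is r_6 = 0.54, with a weaker echo at lag 12 (0.36); the remaining lags stay at or below 0.14.
The dominant spike at lag 6 indicates a seasonal period of 6.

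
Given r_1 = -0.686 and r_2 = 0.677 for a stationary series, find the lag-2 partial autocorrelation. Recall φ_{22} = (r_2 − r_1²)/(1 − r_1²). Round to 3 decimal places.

φ_{22} = (r_2 − r_1²) / (1 − r_1²)
r_1² = (-0.686)² = 0.470596
Numerator = 0.677 − 0.4706 = 0.2064; denominator = 1 − 0.4706 = 0.5294
φ_{22} = 0.2064 / 0.5294 = 0.390

0.390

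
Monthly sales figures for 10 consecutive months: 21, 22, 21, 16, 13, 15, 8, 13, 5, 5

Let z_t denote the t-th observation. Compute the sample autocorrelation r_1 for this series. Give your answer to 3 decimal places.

Mean z̄ = (21 + 22 + 21 + 16 + 13 + 15 + 8 + 13 + 5 + 5)/10 = 13.9000
Numerator Σ_{t=1}^{9}(z_t−z̄)(z_{t+1}−z̄) = 213.0900
Denominator Σ(z_t−z̄)² = 366.9000
r_1 = 213.0900 / 366.9000 = 0.581

0.581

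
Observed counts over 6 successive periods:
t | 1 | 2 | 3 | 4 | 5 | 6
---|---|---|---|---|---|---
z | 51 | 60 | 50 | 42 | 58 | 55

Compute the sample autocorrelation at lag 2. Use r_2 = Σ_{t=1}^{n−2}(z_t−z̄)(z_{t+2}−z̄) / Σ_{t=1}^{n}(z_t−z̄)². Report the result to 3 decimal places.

-0.534

Mean z̄ = (51 + 60 + 50 + 42 + 58 + 55)/6 = 52.6667
Σ(z_t−z̄)(z_{t+2}−z̄) = (4.4444) + (-78.2222) + (-14.2222) + (-24.8889) = -112.8889
Denominator Σ(z_t−z̄)² = 211.3333
r_2 = -112.8889 / 211.3333 = -0.534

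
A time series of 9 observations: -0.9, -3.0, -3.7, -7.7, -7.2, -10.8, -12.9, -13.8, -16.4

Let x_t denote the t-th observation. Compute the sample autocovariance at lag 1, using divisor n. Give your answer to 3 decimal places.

16.155

Mean x̄ = (-0.9 − 3.0 − 3.7 − 7.7 − 7.2 − 10.8 − 12.9 − 13.8 − 16.4)/9 = -8.4889
Σ_{t=1}^{8}(x_t−x̄)(x_{t+1}−x̄) = 145.3954
γ_1 = 145.3954 / 9 = 16.155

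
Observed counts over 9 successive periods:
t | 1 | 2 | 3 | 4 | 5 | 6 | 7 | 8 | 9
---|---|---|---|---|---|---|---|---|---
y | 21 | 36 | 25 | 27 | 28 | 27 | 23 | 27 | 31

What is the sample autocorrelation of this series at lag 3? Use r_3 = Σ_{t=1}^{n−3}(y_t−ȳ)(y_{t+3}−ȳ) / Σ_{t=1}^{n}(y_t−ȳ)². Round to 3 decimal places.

0.056

Mean ȳ = (21 + 36 + 25 + 27 + 28 + 27 + 23 + 27 + 31)/9 = 27.2222
Numerator Σ_{t=1}^{6}(y_t−ȳ)(y_{t+3}−ȳ) = 8.6296
Denominator Σ(y_t−ȳ)² = 153.5556
r_3 = 8.6296 / 153.5556 = 0.056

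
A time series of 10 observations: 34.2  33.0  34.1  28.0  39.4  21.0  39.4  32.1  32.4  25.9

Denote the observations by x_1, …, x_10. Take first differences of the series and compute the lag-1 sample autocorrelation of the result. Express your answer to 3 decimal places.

-0.819

First differences Δx: -1.2, 1.1, -6.1, 11.4, -18.4, 18.4, -7.3, 0.3, -6.5
Mean of differences = -0.9222
Numerator Σ(Δx_t−Δx̄)(Δx_{t+1}−Δx̄) = -765.7538
Denominator Σ(Δx_t−Δx̄)² = 934.9156
r_1(Δx) = -765.7538 / 934.9156 = -0.819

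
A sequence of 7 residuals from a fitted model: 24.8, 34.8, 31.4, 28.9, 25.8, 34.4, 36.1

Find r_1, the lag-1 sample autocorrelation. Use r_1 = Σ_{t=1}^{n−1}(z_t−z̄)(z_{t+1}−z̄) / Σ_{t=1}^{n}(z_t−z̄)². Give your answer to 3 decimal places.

-0.101

Mean z̄ = (24.8 + 34.8 + 31.4 + 28.9 + 25.8 + 34.4 + 36.1)/7 = 30.8857
Deviations from mean: -6.0857, 3.9143, 0.5143, -1.9857, -5.0857, 3.5143, 5.2143
Σ(z_t−z̄)(z_{t+1}−z̄) = (-23.8212) + (2.0131) + (-1.0212) + (10.0988) + (-17.8727) + (18.3245) = -12.2788
Denominator Σ(z_t−z̄)² = 121.9686
r_1 = -12.2788 / 121.9686 = -0.101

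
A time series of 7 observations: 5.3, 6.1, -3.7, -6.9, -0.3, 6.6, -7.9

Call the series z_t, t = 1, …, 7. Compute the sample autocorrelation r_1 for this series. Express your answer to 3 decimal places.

Mean z̄ = (5.3 + 6.1 − 3.7 − 6.9 − 0.3 + 6.6 − 7.9)/7 = -0.1143
Numerator Σ_{t=1}^{6}(z_t−z̄)(z_{t+1}−z̄) = -16.5673
Denominator Σ(z_t−z̄)² = 232.5686
r_1 = -16.5673 / 232.5686 = -0.071

-0.071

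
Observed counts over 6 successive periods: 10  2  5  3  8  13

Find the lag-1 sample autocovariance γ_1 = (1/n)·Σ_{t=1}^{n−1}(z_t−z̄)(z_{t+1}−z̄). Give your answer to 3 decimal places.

0.551

Mean z̄ = (10 + 2 + 5 + 3 + 8 + 13)/6 = 6.8333
Deviations: 3.1667, -4.8333, -1.8333, -3.8333, 1.1667, 6.1667
Σ_{t=1}^{5}(z_t−z̄)(z_{t+1}−z̄) = 3.3056
γ_1 = 3.3056 / 6 = 0.551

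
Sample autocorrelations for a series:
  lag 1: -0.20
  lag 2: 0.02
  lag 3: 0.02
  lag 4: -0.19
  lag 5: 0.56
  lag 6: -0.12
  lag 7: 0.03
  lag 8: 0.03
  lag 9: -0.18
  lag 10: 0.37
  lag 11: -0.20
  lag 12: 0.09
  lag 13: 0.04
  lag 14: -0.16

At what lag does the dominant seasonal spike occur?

5

The largest autocorrelation is r_5 = 0.56, with a weaker echo at lag 10 (0.37); the remaining lags stay at or below 0.09.
The dominant spike at lag 5 indicates a seasonal period of 5.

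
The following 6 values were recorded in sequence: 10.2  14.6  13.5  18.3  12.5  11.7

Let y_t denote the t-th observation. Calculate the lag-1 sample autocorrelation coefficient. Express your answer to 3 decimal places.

Mean ȳ = (10.2 + 14.6 + 13.5 + 18.3 + 12.5 + 11.7)/6 = 13.4667
Σ(y_t−ȳ)(y_{t+1}−ȳ) = (-3.7022) + (0.0378) + (0.1611) + (-4.6722) + (1.7078) = -6.4678
Denominator Σ(y_t−ȳ)² = 39.3733
r_1 = -6.4678 / 39.3733 = -0.164

-0.164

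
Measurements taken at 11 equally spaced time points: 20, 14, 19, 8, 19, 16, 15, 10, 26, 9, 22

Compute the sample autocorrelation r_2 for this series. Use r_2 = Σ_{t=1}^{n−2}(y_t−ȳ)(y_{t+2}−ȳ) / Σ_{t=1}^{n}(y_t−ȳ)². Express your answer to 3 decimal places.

0.389

Mean ȳ = (20 + 14 + 19 + 8 + 19 + 16 + 15 + 10 + 26 + 9 + 22)/11 = 16.1818
Numerator Σ_{t=1}^{9}(y_t−ȳ)(y_{t+2}−ȳ) = 125.7521
Denominator Σ(y_t−ȳ)² = 323.6364
r_2 = 125.7521 / 323.6364 = 0.389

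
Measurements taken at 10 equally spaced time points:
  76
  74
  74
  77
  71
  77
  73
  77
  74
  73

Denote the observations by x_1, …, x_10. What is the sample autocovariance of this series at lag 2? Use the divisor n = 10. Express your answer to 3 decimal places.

Mean x̄ = (76 + 74 + 74 + 77 + 71 + 77 + 73 + 77 + 74 + 73)/10 = 74.6000
Σ_{t=1}^{8}(x_t−x̄)(x_{t+2}−x̄) = 14.2800
γ_2 = 14.2800 / 10 = 1.428

1.428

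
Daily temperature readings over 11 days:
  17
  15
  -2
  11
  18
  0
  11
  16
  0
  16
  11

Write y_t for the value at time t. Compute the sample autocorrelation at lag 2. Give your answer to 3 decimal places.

-0.390

Mean ȳ = (17 + 15 − 2 + 11 + 18 + 0 + 11 + 16 + 0 + 16 + 11)/11 = 10.2727
Numerator Σ_{t=1}^{9}(y_t−ȳ)(y_{t+2}−ȳ) = -216.7851
Denominator Σ(y_t−ȳ)² = 556.1818
r_2 = -216.7851 / 556.1818 = -0.390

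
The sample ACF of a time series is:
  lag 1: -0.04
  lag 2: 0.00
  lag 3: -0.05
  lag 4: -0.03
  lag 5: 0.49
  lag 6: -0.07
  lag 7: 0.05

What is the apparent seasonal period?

The largest autocorrelation is r_5 = 0.49; the remaining lags stay at or below 0.05.
The dominant spike at lag 5 indicates a seasonal period of 5.

5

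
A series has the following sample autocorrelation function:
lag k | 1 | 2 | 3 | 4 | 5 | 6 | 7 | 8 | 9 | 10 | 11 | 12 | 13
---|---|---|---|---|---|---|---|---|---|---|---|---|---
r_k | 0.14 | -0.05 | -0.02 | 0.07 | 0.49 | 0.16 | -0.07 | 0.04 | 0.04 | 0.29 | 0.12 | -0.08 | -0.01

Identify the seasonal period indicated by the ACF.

The largest autocorrelation is r_5 = 0.49, with a weaker echo at lag 10 (0.29); the remaining lags stay at or below 0.16.
The dominant spike at lag 5 indicates a seasonal period of 5.

5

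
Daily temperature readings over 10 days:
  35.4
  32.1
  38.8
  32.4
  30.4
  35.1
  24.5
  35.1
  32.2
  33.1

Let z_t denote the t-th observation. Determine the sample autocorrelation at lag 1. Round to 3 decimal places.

Mean z̄ = (35.4 + 32.1 + 38.8 + 32.4 + 30.4 + 35.1 + 24.5 + 35.1 + 32.2 + 33.1)/10 = 32.9100
Numerator Σ_{t=1}^{9}(z_t−z̄)(z_{t+1}−z̄) = -52.5341
Denominator Σ(z_t−z̄)² = 128.9690
r_1 = -52.5341 / 128.9690 = -0.407

-0.407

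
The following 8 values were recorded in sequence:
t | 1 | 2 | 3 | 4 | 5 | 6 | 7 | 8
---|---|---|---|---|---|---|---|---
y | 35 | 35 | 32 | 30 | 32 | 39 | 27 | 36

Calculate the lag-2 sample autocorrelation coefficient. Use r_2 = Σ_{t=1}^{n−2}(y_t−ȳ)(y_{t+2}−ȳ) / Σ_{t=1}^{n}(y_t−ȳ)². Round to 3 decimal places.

Mean ȳ = (35 + 35 + 32 + 30 + 32 + 39 + 27 + 36)/8 = 33.2500
Deviations from mean: 1.7500, 1.7500, -1.2500, -3.2500, -1.2500, 5.7500, -6.2500, 2.7500
Numerator Σ_{t=1}^{6}(y_t−ȳ)(y_{t+2}−ȳ) = -1.3750
Denominator Σ(y_t−ȳ)² = 99.5000
r_2 = -1.3750 / 99.5000 = -0.014

-0.014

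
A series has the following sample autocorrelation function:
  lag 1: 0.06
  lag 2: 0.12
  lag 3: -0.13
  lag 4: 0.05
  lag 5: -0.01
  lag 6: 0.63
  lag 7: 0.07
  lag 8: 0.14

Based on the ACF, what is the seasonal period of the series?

6

The largest autocorrelation is r_6 = 0.63; the remaining lags stay at or below 0.14.
The dominant spike at lag 6 indicates a seasonal period of 6.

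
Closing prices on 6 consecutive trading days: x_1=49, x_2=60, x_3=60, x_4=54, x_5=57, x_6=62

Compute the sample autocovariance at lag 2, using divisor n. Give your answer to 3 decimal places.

-8.000

Mean x̄ = (49 + 60 + 60 + 54 + 57 + 62)/6 = 57.0000
Deviations: -8.0000, 3.0000, 3.0000, -3.0000, 0.0000, 5.0000
Σ_{t=1}^{4}(x_t−x̄)(x_{t+2}−x̄) = -48.0000
γ_2 = -48.0000 / 6 = -8.000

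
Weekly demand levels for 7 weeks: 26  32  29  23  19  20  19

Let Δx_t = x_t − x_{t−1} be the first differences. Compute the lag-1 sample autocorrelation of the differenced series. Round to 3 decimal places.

First differences Δx: 6, -3, -6, -4, 1, -1
Mean of differences = -1.1667
Numerator Σ(Δx_t−Δx̄)(Δx_{t+1}−Δx̄) = 3.6389
Denominator Σ(Δx_t−Δx̄)² = 90.8333
r_1(Δx) = 3.6389 / 90.8333 = 0.040

0.040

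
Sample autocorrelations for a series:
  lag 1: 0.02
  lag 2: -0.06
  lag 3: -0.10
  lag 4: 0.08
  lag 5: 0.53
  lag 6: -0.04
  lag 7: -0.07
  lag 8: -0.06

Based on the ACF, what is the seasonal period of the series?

5

The largest autocorrelation is r_5 = 0.53; the remaining lags stay at or below 0.08.
The dominant spike at lag 5 indicates a seasonal period of 5.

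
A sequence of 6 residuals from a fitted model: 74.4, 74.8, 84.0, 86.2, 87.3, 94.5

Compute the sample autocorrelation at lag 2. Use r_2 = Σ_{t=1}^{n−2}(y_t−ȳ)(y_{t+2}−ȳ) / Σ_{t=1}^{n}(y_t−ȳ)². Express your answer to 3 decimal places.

Mean ȳ = (74.4 + 74.8 + 84.0 + 86.2 + 87.3 + 94.5)/6 = 83.5333
Σ(y_t−ȳ)(y_{t+2}−ȳ) = (-4.2622) + (-23.2889) + (1.7578) + (29.2444) = 3.4511
Denominator Σ(y_t−ȳ)² = 301.4733
r_2 = 3.4511 / 301.4733 = 0.011

0.011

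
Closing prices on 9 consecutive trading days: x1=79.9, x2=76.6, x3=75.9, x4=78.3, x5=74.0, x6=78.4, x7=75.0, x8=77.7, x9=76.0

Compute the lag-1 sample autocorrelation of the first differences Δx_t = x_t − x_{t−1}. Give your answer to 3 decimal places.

First differences Δx: -3.3, -0.7, 2.4, -4.3, 4.4, -3.4, 2.7, -1.7
Mean of differences = -0.4875
Numerator Σ(Δx_t−Δx̄)(Δx_{t+1}−Δx̄) = -57.0414
Denominator Σ(Δx_t−Δx̄)² = 74.8288
r_1(Δx) = -57.0414 / 74.8288 = -0.762

-0.762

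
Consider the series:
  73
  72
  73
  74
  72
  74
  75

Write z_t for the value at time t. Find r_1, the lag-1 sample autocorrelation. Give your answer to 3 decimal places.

Mean z̄ = (73 + 72 + 73 + 74 + 72 + 74 + 75)/7 = 73.2857
Deviations from mean: -0.2857, -1.2857, -0.2857, 0.7143, -1.2857, 0.7143, 1.7143
Σ(z_t−z̄)(z_{t+1}−z̄) = (0.3673) + (0.3673) + (-0.2041) + (-0.9184) + (-0.9184) + (1.2245) = -0.0816
Denominator Σ(z_t−z̄)² = 7.4286
r_1 = -0.0816 / 7.4286 = -0.011

-0.011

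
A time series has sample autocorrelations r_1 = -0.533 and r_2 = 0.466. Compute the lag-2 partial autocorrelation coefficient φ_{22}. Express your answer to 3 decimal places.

φ_{22} = (r_2 − r_1²) / (1 − r_1²)
r_1² = (-0.533)² = 0.284089
Numerator = 0.466 − 0.2841 = 0.1819; denominator = 1 − 0.2841 = 0.7159
φ_{22} = 0.1819 / 0.7159 = 0.254

0.254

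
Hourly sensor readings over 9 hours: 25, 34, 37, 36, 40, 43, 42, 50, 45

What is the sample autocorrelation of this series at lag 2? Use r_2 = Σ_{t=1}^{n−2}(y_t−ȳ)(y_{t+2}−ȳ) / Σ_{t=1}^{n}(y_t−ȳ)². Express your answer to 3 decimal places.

Mean ȳ = (25 + 34 + 37 + 36 + 40 + 43 + 42 + 50 + 45)/9 = 39.1111
Numerator Σ_{t=1}^{7}(y_t−ȳ)(y_{t+2}−ȳ) = 93.6420
Denominator Σ(y_t−ȳ)² = 416.8889
r_2 = 93.6420 / 416.8889 = 0.225

0.225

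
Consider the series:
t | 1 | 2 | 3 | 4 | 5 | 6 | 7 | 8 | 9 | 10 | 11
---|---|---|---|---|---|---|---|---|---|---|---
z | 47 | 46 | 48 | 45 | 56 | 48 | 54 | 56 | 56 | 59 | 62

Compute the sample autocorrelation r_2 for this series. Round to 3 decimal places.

Mean z̄ = (47 + 46 + 48 + 45 + 56 + 48 + 54 + 56 + 56 + 59 + 62)/11 = 52.4545
Numerator Σ_{t=1}^{9}(z_t−z̄)(z_{t+2}−z̄) = 142.0413
Denominator Σ(z_t−z̄)² = 340.7273
r_2 = 142.0413 / 340.7273 = 0.417

0.417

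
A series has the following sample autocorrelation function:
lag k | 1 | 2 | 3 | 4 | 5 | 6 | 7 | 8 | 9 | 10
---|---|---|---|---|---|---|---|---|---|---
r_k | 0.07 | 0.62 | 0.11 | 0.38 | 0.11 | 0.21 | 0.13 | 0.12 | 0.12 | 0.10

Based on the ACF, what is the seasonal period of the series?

2

The largest autocorrelation is r_2 = 0.62, with weaker echoes at lags 4 (0.38) and 6 (0.21); the remaining lags stay at or below 0.13.
The dominant spike at lag 2 indicates a seasonal period of 2.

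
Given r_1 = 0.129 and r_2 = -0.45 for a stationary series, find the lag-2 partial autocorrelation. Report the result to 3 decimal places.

-0.475

φ_{22} = (r_2 − r_1²) / (1 − r_1²)
r_1² = (0.129)² = 0.016641
Numerator = -0.45 − 0.0166 = -0.4666; denominator = 1 − 0.0166 = 0.9834
φ_{22} = -0.4666 / 0.9834 = -0.475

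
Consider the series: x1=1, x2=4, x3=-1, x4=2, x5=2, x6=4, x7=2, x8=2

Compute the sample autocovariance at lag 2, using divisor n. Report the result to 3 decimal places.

Mean x̄ = (1 + 4 − 1 + 2 + 2 + 4 + 2 + 2)/8 = 2.0000
Σ_{t=1}^{6}(x_t−x̄)(x_{t+2}−x̄) = 3.0000
γ_2 = 3.0000 / 8 = 0.375

0.375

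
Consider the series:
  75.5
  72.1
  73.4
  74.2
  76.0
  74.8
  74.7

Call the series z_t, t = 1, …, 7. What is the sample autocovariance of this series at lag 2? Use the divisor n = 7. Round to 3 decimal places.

-0.262

Mean z̄ = (75.5 + 72.1 + 73.4 + 74.2 + 76.0 + 74.8 + 74.7)/7 = 74.3857
Deviations: 1.1143, -2.2857, -0.9857, -0.1857, 1.6143, 0.4143, 0.3143
Σ_{t=1}^{5}(z_t−z̄)(z_{t+2}−z̄) = -1.8347
γ_2 = -1.8347 / 7 = -0.262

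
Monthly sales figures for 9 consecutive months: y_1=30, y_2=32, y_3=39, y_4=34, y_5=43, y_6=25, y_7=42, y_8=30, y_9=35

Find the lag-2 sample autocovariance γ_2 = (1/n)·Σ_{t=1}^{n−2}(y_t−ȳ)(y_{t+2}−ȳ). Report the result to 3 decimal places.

14.981

Mean ȳ = (30 + 32 + 39 + 34 + 43 + 25 + 42 + 30 + 35)/9 = 34.4444
Σ_{t=1}^{7}(y_t−ȳ)(y_{t+2}−ȳ) = 134.8272
γ_2 = 134.8272 / 9 = 14.981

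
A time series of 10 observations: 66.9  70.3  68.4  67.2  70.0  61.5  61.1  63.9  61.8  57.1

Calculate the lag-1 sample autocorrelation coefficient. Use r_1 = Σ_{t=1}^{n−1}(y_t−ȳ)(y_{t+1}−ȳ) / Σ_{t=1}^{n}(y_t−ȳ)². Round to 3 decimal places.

0.440

Mean ȳ = (66.9 + 70.3 + 68.4 + 67.2 + 70.0 + 61.5 + 61.1 + 63.9 + 61.8 + 57.1)/10 = 64.8200
Numerator Σ_{t=1}^{9}(y_t−ȳ)(y_{t+1}−ȳ) = 76.5336
Denominator Σ(y_t−ȳ)² = 174.0960
r_1 = 76.5336 / 174.0960 = 0.440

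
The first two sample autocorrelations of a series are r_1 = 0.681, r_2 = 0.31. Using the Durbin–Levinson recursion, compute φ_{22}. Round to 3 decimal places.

-0.287

φ_{22} = (r_2 − r_1²) / (1 − r_1²)
r_1² = (0.681)² = 0.463761
Numerator = 0.31 − 0.4638 = -0.1538; denominator = 1 − 0.4638 = 0.5362
φ_{22} = -0.1538 / 0.5362 = -0.287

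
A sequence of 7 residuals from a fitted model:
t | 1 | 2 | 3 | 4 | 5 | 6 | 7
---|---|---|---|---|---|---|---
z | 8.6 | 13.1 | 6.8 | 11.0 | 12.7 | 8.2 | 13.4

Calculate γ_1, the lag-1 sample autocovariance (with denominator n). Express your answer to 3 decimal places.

-3.859

Mean z̄ = (8.6 + 13.1 + 6.8 + 11.0 + 12.7 + 8.2 + 13.4)/7 = 10.5429
Deviations: -1.9429, 2.5571, -3.7429, 0.4571, 2.1571, -2.3429, 2.8571
Σ_{t=1}^{6}(z_t−z̄)(z_{t+1}−z̄) = -27.0118
γ_1 = -27.0118 / 7 = -3.859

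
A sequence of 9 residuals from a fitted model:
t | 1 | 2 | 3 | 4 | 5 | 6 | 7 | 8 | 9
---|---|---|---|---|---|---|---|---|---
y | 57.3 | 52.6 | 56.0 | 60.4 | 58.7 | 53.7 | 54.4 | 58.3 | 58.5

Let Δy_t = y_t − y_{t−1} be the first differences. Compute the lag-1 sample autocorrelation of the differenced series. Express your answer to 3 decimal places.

First differences Δy: -4.7, 3.4, 4.4, -1.7, -5.0, 0.7, 3.9, 0.2
Mean of differences = 0.1500
Numerator Σ(Δy_t−Δȳ)(Δy_{t+1}−Δȳ) = -0.8675
Denominator Σ(Δy_t−Δȳ)² = 96.4600
r_1(Δy) = -0.8675 / 96.4600 = -0.009

-0.009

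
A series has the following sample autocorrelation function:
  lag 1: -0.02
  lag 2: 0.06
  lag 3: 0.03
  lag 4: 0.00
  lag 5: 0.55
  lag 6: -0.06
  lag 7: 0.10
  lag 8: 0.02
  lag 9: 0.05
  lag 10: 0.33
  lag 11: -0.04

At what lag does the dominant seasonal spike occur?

The largest autocorrelation is r_5 = 0.55, with a weaker echo at lag 10 (0.33); the remaining lags stay at or below 0.10.
The dominant spike at lag 5 indicates a seasonal period of 5.

5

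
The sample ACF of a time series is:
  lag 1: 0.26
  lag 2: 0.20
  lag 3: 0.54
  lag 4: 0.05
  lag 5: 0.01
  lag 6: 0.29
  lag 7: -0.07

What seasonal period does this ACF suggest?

3

The largest autocorrelation is r_3 = 0.54, with a weaker echo at lag 6 (0.29); the remaining lags stay at or below 0.26. The elevated value at lag 1 (0.26), dropping to 0.20 at lag 2, reflects decaying short-term dependence rather than seasonality.
The dominant spike at lag 3 indicates a seasonal period of 3.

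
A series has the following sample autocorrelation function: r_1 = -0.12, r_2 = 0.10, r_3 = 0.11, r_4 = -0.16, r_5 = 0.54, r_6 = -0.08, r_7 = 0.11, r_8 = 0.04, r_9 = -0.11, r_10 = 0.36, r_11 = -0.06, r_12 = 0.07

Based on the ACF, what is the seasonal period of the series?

The largest autocorrelation is r_5 = 0.54, with a weaker echo at lag 10 (0.36); the remaining lags stay at or below 0.11.
The dominant spike at lag 5 indicates a seasonal period of 5.

5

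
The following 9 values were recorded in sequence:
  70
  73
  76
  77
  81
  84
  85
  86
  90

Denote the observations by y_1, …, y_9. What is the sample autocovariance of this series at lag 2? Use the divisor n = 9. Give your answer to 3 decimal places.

13.693

Mean ȳ = (70 + 73 + 76 + 77 + 81 + 84 + 85 + 86 + 90)/9 = 80.2222
Σ_{t=1}^{7}(y_t−ȳ)(y_{t+2}−ȳ) = 123.2346
γ_2 = 123.2346 / 9 = 13.693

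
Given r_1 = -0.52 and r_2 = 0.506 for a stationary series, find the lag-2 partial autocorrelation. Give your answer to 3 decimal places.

φ_{22} = (r_2 − r_1²) / (1 − r_1²)
r_1² = (-0.52)² = 0.2704
Numerator = 0.506 − 0.2704 = 0.2356; denominator = 1 − 0.2704 = 0.7296
φ_{22} = 0.2356 / 0.7296 = 0.323

0.323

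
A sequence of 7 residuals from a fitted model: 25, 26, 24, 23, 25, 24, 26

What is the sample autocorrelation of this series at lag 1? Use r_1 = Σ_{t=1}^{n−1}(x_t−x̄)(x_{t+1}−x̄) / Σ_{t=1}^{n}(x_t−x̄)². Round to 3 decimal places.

Mean x̄ = (25 + 26 + 24 + 23 + 25 + 24 + 26)/7 = 24.7143
Deviations from mean: 0.2857, 1.2857, -0.7143, -1.7143, 0.2857, -0.7143, 1.2857
Numerator Σ_{t=1}^{6}(x_t−x̄)(x_{t+1}−x̄) = -0.9388
Denominator Σ(x_t−x̄)² = 7.4286
r_1 = -0.9388 / 7.4286 = -0.126

-0.126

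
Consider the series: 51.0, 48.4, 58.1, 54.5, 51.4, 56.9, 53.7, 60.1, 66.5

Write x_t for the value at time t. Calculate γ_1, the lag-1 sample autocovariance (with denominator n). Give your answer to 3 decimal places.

Mean x̄ = (51.0 + 48.4 + 58.1 + 54.5 + 51.4 + 56.9 + 53.7 + 60.1 + 66.5)/9 = 55.6222
Σ_{t=1}^{8}(x_t−x̄)(x_{t+1}−x̄) = 49.6951
γ_1 = 49.6951 / 9 = 5.522

5.522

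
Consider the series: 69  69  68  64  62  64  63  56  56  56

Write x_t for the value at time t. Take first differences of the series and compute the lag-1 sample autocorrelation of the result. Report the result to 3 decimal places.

-0.140

First differences Δx: 0, -1, -4, -2, 2, -1, -7, 0, 0
Mean of differences = -1.4444
Numerator Σ(Δx_t−Δx̄)(Δx_{t+1}−Δx̄) = -7.8642
Denominator Σ(Δx_t−Δx̄)² = 56.2222
r_1(Δx) = -7.8642 / 56.2222 = -0.140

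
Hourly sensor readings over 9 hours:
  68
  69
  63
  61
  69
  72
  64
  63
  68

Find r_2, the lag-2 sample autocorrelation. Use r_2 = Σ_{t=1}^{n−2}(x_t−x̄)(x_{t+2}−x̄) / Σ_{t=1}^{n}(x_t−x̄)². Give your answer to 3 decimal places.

Mean x̄ = (68 + 69 + 63 + 61 + 69 + 72 + 64 + 63 + 68)/9 = 66.3333
Σ(x_t−x̄)(x_{t+2}−x̄) = (-5.5556) + (-14.2222) + (-8.8889) + (-30.2222) + (-6.2222) + (-18.8889) + (-3.8889) = -87.8889
Denominator Σ(x_t−x̄)² = 108.0000
r_2 = -87.8889 / 108.0000 = -0.814

-0.814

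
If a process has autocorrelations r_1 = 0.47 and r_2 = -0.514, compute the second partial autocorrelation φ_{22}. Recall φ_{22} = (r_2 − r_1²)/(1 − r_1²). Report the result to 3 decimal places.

φ_{22} = (r_2 − r_1²) / (1 − r_1²)
r_1² = (0.47)² = 0.2209
Numerator = -0.514 − 0.2209 = -0.7349; denominator = 1 − 0.2209 = 0.7791
φ_{22} = -0.7349 / 0.7791 = -0.943

-0.943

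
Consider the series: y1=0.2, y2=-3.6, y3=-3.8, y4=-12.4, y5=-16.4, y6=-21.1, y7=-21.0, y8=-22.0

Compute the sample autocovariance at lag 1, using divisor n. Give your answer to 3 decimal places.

Mean ȳ = (0.2 − 3.6 − 3.8 − 12.4 − 16.4 − 21.1 − 21.0 − 22.0)/8 = -12.5125
Deviations: 12.7125, 8.9125, 8.7125, 0.1125, -3.8875, -8.5875, -8.4875, -9.4875
Σ_{t=1}^{7}(y_t−ȳ)(y_{t+1}−ȳ) = 378.2886
γ_1 = 378.2886 / 8 = 47.286

47.286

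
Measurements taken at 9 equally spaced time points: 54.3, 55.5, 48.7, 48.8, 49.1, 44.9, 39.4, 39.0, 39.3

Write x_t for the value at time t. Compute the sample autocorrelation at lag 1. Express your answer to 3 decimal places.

0.674

Mean x̄ = (54.3 + 55.5 + 48.7 + 48.8 + 49.1 + 44.9 + 39.4 + 39.0 + 39.3)/9 = 46.5556
Numerator Σ_{t=1}^{8}(x_t−x̄)(x_{t+1}−x̄) = 215.4925
Denominator Σ(x_t−x̄)² = 319.7622
r_1 = 215.4925 / 319.7622 = 0.674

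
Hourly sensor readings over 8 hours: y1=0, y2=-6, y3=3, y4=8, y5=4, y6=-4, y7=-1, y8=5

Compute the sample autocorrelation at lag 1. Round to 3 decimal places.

0.097

Mean ȳ = (0 − 6 + 3 + 8 + 4 − 4 − 1 + 5)/8 = 1.1250
Deviations from mean: -1.1250, -7.1250, 1.8750, 6.8750, 2.8750, -5.1250, -2.1250, 3.8750
Numerator Σ_{t=1}^{7}(y_t−ȳ)(y_{t+1}−ȳ) = 15.2344
Denominator Σ(y_t−ȳ)² = 156.8750
r_1 = 15.2344 / 156.8750 = 0.097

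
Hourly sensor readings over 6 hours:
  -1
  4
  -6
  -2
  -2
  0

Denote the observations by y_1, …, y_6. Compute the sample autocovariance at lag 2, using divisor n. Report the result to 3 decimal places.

Mean ȳ = (-1 + 4 − 6 − 2 − 2 + 0)/6 = -1.1667
Σ_{t=1}^{4}(y_t−ȳ)(y_{t+2}−ȳ) = -2.0556
γ_2 = -2.0556 / 6 = -0.343

-0.343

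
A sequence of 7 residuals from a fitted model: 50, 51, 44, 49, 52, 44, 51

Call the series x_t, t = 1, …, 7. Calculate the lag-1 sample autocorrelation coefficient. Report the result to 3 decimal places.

Mean x̄ = (50 + 51 + 44 + 49 + 52 + 44 + 51)/7 = 48.7143
Deviations from mean: 1.2857, 2.2857, -4.7143, 0.2857, 3.2857, -4.7143, 2.2857
Numerator Σ_{t=1}^{6}(x_t−x̄)(x_{t+1}−x̄) = -34.5102
Denominator Σ(x_t−x̄)² = 67.4286
r_1 = -34.5102 / 67.4286 = -0.512

-0.512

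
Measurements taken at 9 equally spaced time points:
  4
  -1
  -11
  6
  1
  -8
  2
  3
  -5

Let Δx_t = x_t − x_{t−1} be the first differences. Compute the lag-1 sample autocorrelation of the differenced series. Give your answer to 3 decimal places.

-0.363

First differences Δx: -5, -10, 17, -5, -9, 10, 1, -8
Mean of differences = -1.1250
Numerator Σ(Δx_t−Δx̄)(Δx_{t+1}−Δx̄) = -244.7656
Denominator Σ(Δx_t−Δx̄)² = 674.8750
r_1(Δx) = -244.7656 / 674.8750 = -0.363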